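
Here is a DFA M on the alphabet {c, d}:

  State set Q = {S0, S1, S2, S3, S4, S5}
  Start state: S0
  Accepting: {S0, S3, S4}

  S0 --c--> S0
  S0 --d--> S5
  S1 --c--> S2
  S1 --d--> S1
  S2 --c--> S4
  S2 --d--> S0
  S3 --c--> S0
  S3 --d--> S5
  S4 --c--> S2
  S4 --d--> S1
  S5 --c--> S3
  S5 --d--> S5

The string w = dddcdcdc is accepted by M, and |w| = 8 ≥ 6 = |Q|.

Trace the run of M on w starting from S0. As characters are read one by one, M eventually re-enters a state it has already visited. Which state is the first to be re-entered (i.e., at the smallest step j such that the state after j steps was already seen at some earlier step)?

S5

State sequence: S0 -d-> S5 -d-> S5 -d-> S5 -c-> S3 -d-> S5 -c-> S3 -d-> S5 -c-> S3
First repeat at step 2: S5 was already visited.

The earliest repeat is at step j = 2: M is in S5, which it already visited at step i = 1.
Pumping length from the standard proof: p = 6 (the number of states). The repeated state found above gives |xy| = j ≤ 6 and |y| = j − i ≥ 1.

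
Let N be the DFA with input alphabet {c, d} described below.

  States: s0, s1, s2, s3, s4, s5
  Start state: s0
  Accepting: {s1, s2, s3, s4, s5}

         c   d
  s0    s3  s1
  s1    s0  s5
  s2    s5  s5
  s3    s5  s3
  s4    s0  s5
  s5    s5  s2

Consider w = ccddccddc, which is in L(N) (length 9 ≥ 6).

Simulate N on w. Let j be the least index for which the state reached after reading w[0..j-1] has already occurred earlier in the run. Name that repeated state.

Run of N on w = c c d d c c d d c:
  step 0: s0  (start)
  step 1: s3  (read c: s0→s3)
  step 2: s5  (read c: s3→s5)
  step 3: s2  (read d: s5→s2)
  step 4: s5  (read d: s2→s5)   ← first repeat (s5 seen earlier)
  step 5: s5  (read c: s5→s5)
  step 6: s5  (read c: s5→s5)
  step 7: s2  (read d: s5→s2)
  step 8: s5  (read d: s2→s5)
  step 9: s5  (read c: s5→s5)

The earliest repeat is at step j = 4: N is in s5, which it already visited at step i = 2.
The DFA has 6 states, so the proof of the pumping lemma guarantees a repeated state among the first 6+1 visited; the segment between the two visits is the pumpable y.

s5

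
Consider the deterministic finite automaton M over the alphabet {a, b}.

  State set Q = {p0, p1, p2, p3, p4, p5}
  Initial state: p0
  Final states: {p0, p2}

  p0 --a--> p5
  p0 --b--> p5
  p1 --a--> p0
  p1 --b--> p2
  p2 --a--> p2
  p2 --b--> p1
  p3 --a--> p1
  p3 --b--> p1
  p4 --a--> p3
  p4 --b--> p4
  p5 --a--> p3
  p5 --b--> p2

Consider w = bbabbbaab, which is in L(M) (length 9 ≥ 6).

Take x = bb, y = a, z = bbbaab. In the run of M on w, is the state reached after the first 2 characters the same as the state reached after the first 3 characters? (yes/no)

State sequence: p0 -b-> p5 -b-> p2 -a-> p2

After x (step 2): p2. After xy (step 3): p2.
They match, so y = a drives M around a cycle from p2 back to itself; pumping y any number of times keeps M in p2 before reading z, and xyⁱz ∈ L(M) for every i ≥ 0.

yes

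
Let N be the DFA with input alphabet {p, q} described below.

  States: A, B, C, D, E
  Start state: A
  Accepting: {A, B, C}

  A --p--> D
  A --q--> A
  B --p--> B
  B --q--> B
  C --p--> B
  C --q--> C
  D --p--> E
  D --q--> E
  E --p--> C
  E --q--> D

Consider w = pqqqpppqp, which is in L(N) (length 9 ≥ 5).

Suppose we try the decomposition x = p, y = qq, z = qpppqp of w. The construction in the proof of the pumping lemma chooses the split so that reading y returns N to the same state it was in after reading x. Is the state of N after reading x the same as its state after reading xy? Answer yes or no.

yes

State sequence: A -p-> D -q-> E -q-> D

After x (step 1): D. After xy (step 3): D.
They match, so y = qq drives N around a cycle from D back to itself; pumping y any number of times keeps N in D before reading z, and xyⁱz ∈ L(N) for every i ≥ 0.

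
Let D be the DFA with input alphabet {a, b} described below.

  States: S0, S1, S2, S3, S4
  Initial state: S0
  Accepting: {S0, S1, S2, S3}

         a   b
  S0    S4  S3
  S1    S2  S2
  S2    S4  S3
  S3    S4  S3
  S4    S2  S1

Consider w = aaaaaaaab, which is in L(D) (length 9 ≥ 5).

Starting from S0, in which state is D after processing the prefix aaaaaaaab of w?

Run of D on the first 9 characters of w = a a a a a a a a b:
  step 0: S0  (start)
  step 1: S4  (read a: S0→S4)
  step 2: S2  (read a: S4→S2)
  step 3: S4  (read a: S2→S4)
  step 4: S2  (read a: S4→S2)
  step 5: S4  (read a: S2→S4)
  step 6: S2  (read a: S4→S2)
  step 7: S4  (read a: S2→S4)
  step 8: S2  (read a: S4→S2)
  step 9: S3  (read b: S2→S3)

After reading 9 characters, D is in state S3.
(This kind of state-tracing is the core of the pumping-lemma construction: with 5 states, pigeonhole forces a repeat within the first 5 steps.)

S3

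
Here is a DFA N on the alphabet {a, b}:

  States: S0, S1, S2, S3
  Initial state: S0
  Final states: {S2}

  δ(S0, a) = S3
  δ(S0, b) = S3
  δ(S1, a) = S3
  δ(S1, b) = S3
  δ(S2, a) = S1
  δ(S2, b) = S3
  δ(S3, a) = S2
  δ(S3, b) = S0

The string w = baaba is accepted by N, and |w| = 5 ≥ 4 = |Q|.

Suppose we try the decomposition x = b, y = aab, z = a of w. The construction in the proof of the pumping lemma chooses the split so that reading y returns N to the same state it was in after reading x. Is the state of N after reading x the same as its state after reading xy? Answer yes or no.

yes

State sequence: S0 -b-> S3 -a-> S2 -a-> S1 -b-> S3

After x (step 1): S3. After xy (step 4): S3.
They match, so y = aab drives N around a cycle from S3 back to itself; pumping y any number of times keeps N in S3 before reading z, and xyⁱz ∈ L(N) for every i ≥ 0.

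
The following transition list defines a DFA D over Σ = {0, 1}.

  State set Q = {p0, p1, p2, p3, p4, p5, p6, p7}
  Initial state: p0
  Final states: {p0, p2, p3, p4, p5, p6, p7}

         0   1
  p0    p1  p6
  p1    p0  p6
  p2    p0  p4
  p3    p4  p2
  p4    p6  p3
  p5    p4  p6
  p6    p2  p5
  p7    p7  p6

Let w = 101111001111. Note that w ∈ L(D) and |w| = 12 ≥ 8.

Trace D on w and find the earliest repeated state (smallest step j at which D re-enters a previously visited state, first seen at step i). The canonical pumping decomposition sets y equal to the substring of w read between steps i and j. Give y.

Run of D on w = 1 0 1 1 1 1 0 0 1 1 1 1:
  step 0: p0  (start)
  step 1: p6  (read 1: p0→p6)
  step 2: p2  (read 0: p6→p2)
  step 3: p4  (read 1: p2→p4)
  step 4: p3  (read 1: p4→p3)
  step 5: p2  (read 1: p3→p2)   ← first repeat (p2 seen earlier)
  step 6: p4  (read 1: p2→p4)
  step 7: p6  (read 0: p4→p6)
  step 8: p2  (read 0: p6→p2)
  step 9: p4  (read 1: p2→p4)
  step 10: p3  (read 1: p4→p3)
  step 11: p2  (read 1: p3→p2)
  step 12: p4  (read 1: p2→p4)

So i = 2, j = 5, giving x = w[0:2] = 10, y = w[2:5] = 111, z = w[5:12] = 1001111.
Check: |xy| = 5 ≤ 8 and |y| = 3 ≥ 1. Reading y takes D from p2 back to p2, so every xyⁱz is accepted.
Pumping length from the standard proof: p = 8 (the number of states). The repeated state found above gives |xy| = j ≤ 8 and |y| = j − i ≥ 1.

111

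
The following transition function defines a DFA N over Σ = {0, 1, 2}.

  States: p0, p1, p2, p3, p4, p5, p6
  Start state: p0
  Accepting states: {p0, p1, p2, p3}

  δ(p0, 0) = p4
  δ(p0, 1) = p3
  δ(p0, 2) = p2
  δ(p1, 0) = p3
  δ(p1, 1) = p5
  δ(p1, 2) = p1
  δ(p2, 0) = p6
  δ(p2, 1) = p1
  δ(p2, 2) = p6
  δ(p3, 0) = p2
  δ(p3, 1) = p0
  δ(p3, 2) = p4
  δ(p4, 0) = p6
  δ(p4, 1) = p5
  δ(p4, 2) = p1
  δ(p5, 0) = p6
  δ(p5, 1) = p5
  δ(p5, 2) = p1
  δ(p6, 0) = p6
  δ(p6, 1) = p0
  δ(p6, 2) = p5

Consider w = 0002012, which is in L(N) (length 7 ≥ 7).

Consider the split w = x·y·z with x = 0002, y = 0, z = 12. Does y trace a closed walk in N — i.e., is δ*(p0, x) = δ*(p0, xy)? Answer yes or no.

State sequence: p0 -0-> p4 -0-> p6 -0-> p6 -2-> p5 -0-> p6

After x (step 4): p5. After xy (step 5): p6.
They differ (p5 ≠ p6), so y is not a cycle from the state after x; this split is not the one the pumping-lemma construction produces, and pumping y need not keep the string in L(N).

no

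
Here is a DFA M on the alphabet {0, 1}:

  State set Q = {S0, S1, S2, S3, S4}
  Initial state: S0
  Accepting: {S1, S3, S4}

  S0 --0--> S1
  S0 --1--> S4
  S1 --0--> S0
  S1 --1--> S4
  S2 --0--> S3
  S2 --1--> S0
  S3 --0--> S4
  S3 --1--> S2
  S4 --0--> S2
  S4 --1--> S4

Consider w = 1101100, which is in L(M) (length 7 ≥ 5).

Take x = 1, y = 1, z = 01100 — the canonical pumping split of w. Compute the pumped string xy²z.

xy^2z = 1·1·1·01100 = 11101100.
Reading y = 1 takes M from S4 back to S4, so after x·y·y the machine is still in S4, and z then leads to the accepting state S3. Hence 11101100 ∈ L(M).

11101100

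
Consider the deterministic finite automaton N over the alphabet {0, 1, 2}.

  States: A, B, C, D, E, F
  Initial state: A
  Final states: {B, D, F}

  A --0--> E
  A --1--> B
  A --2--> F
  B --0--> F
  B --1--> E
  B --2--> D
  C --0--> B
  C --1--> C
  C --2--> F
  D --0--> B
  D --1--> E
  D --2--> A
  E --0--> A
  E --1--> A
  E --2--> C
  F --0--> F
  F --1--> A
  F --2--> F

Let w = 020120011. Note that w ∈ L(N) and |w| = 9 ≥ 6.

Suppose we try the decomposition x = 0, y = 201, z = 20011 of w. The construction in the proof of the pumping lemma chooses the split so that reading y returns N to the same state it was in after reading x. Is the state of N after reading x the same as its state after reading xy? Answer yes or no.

yes

Run of N on the first 4 characters of w = 0 2 0 1:
  step 0: A  (start)
  step 1: E  (read 0: A→E)
  step 2: C  (read 2: E→C)
  step 3: B  (read 0: C→B)
  step 4: E  (read 1: B→E)

After x (step 1): E. After xy (step 4): E.
They match, so y = 201 drives N around a cycle from E back to itself; pumping y any number of times keeps N in E before reading z, and xyⁱz ∈ L(N) for every i ≥ 0.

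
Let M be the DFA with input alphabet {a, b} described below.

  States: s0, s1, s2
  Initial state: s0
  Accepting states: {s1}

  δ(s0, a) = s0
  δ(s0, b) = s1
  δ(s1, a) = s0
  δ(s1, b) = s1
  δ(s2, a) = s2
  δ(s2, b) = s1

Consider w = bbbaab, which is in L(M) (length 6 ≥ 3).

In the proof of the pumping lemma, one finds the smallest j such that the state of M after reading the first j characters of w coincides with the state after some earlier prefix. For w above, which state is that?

s1

State sequence: s0 -b-> s1 -b-> s1 -b-> s1 -a-> s0 -a-> s0 -b-> s1
First repeat at step 2: s1 was already visited.

The earliest repeat is at step j = 2: M is in s1, which it already visited at step i = 1.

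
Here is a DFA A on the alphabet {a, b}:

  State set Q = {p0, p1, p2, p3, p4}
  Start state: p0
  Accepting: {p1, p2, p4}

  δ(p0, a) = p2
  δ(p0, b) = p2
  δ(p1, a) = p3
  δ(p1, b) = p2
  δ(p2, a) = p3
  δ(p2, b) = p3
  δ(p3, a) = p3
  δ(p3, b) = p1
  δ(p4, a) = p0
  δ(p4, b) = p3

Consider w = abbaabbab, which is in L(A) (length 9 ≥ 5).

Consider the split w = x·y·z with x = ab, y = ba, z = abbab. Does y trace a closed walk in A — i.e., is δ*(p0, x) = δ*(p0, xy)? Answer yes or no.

yes

Run of A on the first 4 characters of w = a b b a:
  step 0: p0  (start)
  step 1: p2  (read a: p0→p2)
  step 2: p3  (read b: p2→p3)
  step 3: p1  (read b: p3→p1)
  step 4: p3  (read a: p1→p3)

After x (step 2): p3. After xy (step 4): p3.
They match, so y = ba drives A around a cycle from p3 back to itself; pumping y any number of times keeps A in p3 before reading z, and xyⁱz ∈ L(A) for every i ≥ 0.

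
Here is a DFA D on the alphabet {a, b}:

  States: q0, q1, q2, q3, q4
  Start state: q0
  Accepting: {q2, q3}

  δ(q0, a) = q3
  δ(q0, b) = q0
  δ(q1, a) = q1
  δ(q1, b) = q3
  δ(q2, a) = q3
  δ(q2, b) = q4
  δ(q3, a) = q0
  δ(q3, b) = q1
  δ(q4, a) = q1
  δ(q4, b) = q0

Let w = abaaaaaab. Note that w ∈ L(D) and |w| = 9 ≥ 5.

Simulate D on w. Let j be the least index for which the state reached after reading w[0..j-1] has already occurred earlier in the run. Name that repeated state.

q1

Run of D on w = a b a a a a a a b:
  step 0: q0  (start)
  step 1: q3  (read a: q0→q3)
  step 2: q1  (read b: q3→q1)
  step 3: q1  (read a: q1→q1)   ← first repeat (q1 seen earlier)
  step 4: q1  (read a: q1→q1)
  step 5: q1  (read a: q1→q1)
  step 6: q1  (read a: q1→q1)
  step 7: q1  (read a: q1→q1)
  step 8: q1  (read a: q1→q1)
  step 9: q3  (read b: q1→q3)

The earliest repeat is at step j = 3: D is in q1, which it already visited at step i = 2.
With |Q| = 5, pigeonhole forces a state repeat no later than step 5; the substring read between the first and second visits to that state can be pumped.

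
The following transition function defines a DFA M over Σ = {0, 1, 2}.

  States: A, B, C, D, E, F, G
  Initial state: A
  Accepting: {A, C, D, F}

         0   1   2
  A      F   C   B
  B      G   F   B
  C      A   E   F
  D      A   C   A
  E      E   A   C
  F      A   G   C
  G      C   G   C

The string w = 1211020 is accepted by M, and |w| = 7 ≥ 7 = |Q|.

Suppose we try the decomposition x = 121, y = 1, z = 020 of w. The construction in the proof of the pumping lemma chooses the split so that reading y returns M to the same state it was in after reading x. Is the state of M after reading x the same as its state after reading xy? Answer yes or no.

Run of M on the first 4 characters of w = 1 2 1 1:
  step 0: A  (start)
  step 1: C  (read 1: A→C)
  step 2: F  (read 2: C→F)
  step 3: G  (read 1: F→G)
  step 4: G  (read 1: G→G)

After x (step 3): G. After xy (step 4): G.
They match, so y = 1 drives M around a cycle from G back to itself; pumping y any number of times keeps M in G before reading z, and xyⁱz ∈ L(M) for every i ≥ 0.

yes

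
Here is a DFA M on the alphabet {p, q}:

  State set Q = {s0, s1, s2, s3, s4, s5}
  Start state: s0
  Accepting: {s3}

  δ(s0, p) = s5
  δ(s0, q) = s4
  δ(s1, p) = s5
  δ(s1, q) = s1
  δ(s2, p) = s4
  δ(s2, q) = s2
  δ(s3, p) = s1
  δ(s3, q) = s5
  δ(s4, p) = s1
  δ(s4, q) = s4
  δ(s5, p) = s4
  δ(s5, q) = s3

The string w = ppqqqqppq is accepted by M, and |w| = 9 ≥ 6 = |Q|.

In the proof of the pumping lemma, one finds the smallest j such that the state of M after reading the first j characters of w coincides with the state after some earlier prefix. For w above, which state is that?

s4

State sequence: s0 -p-> s5 -p-> s4 -q-> s4 -q-> s4 -q-> s4 -q-> s4 -p-> s1 -p-> s5 -q-> s3
First repeat at step 3: s4 was already visited.

The earliest repeat is at step j = 3: M is in s4, which it already visited at step i = 2.
Since M has 6 states, any run of length ≥ 6 visits 6+1 states, so by pigeonhole some state repeats within the first 6 steps — that repeat gives the pumpable loop.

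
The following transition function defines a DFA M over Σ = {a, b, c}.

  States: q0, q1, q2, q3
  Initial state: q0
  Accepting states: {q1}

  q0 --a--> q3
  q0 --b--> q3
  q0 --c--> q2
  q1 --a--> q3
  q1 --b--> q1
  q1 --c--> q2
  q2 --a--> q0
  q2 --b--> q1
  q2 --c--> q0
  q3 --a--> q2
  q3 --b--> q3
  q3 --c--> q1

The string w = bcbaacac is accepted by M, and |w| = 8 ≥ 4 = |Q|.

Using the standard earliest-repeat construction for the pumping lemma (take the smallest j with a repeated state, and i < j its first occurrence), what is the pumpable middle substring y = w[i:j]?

b

Run of M on w = b c b a a c a c:
  step 0: q0  (start)
  step 1: q3  (read b: q0→q3)
  step 2: q1  (read c: q3→q1)
  step 3: q1  (read b: q1→q1)   ← first repeat (q1 seen earlier)
  step 4: q3  (read a: q1→q3)
  step 5: q2  (read a: q3→q2)
  step 6: q0  (read c: q2→q0)
  step 7: q3  (read a: q0→q3)
  step 8: q1  (read c: q3→q1)

So i = 2, j = 3, giving x = w[0:2] = bc, y = w[2:3] = b, z = w[3:8] = aacac.
Check: |xy| = 3 ≤ 4 and |y| = 1 ≥ 1. Reading y takes M from q1 back to q1, so every xyⁱz is accepted.
Since M has 4 states, any run of length ≥ 4 visits 4+1 states, so by pigeonhole some state repeats within the first 4 steps — that repeat gives the pumpable loop.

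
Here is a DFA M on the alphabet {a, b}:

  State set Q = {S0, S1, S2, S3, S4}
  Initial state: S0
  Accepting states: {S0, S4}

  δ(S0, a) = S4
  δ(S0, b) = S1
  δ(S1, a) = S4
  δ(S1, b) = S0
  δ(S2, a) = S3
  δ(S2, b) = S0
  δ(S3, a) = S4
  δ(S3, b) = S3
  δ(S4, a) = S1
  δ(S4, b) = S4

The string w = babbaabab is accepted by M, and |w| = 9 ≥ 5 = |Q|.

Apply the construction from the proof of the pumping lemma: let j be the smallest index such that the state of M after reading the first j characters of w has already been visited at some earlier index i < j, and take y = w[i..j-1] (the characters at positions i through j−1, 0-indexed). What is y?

b

State sequence: S0 -b-> S1 -a-> S4 -b-> S4 -b-> S4 -a-> S1 -a-> S4 -b-> S4 -a-> S1 -b-> S0
First repeat at step 3: S4 was already visited.

So i = 2, j = 3, giving x = w[0:2] = ba, y = w[2:3] = b, z = w[3:9] = baabab.
Check: |xy| = 3 ≤ 5 and |y| = 1 ≥ 1. Reading y takes M from S4 back to S4, so every xyⁱz is accepted.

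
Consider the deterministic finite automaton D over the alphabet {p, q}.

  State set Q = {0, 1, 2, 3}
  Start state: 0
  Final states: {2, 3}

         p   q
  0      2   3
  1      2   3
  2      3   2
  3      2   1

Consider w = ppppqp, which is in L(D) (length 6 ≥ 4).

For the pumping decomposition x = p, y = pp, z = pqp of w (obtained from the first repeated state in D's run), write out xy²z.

xy^2z = p·pp·pp·pqp = ppppppqp.
Reading y = pp takes D from 2 back to 2, so after x·y·y the machine is still in 2, and z then leads to the accepting state 2. Hence ppppppqp ∈ L(D).

ppppppqp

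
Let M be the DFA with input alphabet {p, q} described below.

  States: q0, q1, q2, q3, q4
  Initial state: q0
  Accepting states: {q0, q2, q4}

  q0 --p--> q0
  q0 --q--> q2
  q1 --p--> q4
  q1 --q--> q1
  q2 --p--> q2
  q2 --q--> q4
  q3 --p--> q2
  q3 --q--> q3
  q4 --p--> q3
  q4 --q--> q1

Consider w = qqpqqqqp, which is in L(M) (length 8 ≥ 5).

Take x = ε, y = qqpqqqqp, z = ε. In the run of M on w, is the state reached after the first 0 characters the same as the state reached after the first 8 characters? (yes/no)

Run of M on the first 8 characters of w = q q p q q q q p:
  step 0: q0  (start)
  step 1: q2  (read q: q0→q2)
  step 2: q4  (read q: q2→q4)
  step 3: q3  (read p: q4→q3)
  step 4: q3  (read q: q3→q3)
  step 5: q3  (read q: q3→q3)
  step 6: q3  (read q: q3→q3)
  step 7: q3  (read q: q3→q3)
  step 8: q2  (read p: q3→q2)

After x (step 0): q0. After xy (step 8): q2.
They differ (q0 ≠ q2), so y is not a cycle from the state after x; this split is not the one the pumping-lemma construction produces, and pumping y need not keep the string in L(M).

no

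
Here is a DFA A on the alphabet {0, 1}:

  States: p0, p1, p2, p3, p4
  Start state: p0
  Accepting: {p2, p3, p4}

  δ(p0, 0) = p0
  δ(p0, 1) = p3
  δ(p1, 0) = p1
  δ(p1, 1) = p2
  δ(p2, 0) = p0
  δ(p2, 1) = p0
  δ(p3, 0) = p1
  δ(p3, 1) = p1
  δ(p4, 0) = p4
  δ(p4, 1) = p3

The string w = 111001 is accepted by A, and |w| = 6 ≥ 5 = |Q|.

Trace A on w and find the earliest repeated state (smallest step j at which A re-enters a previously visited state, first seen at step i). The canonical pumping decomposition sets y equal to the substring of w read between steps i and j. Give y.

Run of A on w = 1 1 1 0 0 1:
  step 0: p0  (start)
  step 1: p3  (read 1: p0→p3)
  step 2: p1  (read 1: p3→p1)
  step 3: p2  (read 1: p1→p2)
  step 4: p0  (read 0: p2→p0)   ← first repeat (p0 seen earlier)
  step 5: p0  (read 0: p0→p0)
  step 6: p3  (read 1: p0→p3)

So i = 0, j = 4, giving x = w[0:0] = ε, y = w[0:4] = 1110, z = w[4:6] = 01.
Check: |xy| = 4 ≤ 5 and |y| = 4 ≥ 1. Reading y takes A from p0 back to p0, so every xyⁱz is accepted.

1110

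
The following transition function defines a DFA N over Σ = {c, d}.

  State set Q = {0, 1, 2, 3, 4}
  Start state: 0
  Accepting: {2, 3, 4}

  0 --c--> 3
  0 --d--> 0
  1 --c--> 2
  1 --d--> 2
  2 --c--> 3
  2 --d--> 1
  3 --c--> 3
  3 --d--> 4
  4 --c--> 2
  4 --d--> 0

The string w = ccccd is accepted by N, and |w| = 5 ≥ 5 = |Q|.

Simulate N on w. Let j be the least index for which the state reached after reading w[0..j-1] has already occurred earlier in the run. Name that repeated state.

3

Run of N on w = c c c c d:
  step 0: 0  (start)
  step 1: 3  (read c: 0→3)
  step 2: 3  (read c: 3→3)   ← first repeat (3 seen earlier)
  step 3: 3  (read c: 3→3)
  step 4: 3  (read c: 3→3)
  step 5: 4  (read d: 3→4)

The earliest repeat is at step j = 2: N is in 3, which it already visited at step i = 1.
The DFA has 5 states, so the proof of the pumping lemma guarantees a repeated state among the first 5+1 visited; the segment between the two visits is the pumpable y.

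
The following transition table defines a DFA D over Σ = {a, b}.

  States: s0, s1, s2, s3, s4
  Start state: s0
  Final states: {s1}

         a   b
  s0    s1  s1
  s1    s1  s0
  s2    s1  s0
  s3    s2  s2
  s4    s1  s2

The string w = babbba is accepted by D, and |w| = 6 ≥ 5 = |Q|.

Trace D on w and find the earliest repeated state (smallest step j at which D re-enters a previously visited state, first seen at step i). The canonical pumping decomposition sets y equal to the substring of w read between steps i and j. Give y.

a

Run of D on w = b a b b b a:
  step 0: s0  (start)
  step 1: s1  (read b: s0→s1)
  step 2: s1  (read a: s1→s1)   ← first repeat (s1 seen earlier)
  step 3: s0  (read b: s1→s0)
  step 4: s1  (read b: s0→s1)
  step 5: s0  (read b: s1→s0)
  step 6: s1  (read a: s0→s1)

So i = 1, j = 2, giving x = w[0:1] = b, y = w[1:2] = a, z = w[2:6] = bbba.
Check: |xy| = 2 ≤ 5 and |y| = 1 ≥ 1. Reading y takes D from s1 back to s1, so every xyⁱz is accepted.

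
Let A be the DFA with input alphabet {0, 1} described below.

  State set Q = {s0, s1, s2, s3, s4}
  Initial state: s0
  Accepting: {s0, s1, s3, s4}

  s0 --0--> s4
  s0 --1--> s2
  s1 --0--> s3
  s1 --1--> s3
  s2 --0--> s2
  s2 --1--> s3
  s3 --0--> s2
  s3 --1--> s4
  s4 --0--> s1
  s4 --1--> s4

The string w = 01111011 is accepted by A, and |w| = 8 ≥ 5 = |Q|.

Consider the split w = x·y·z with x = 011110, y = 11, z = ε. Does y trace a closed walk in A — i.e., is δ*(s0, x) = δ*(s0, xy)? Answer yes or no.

no

State sequence: s0 -0-> s4 -1-> s4 -1-> s4 -1-> s4 -1-> s4 -0-> s1 -1-> s3 -1-> s4

After x (step 6): s1. After xy (step 8): s4.
They differ (s1 ≠ s4), so y is not a cycle from the state after x; this split is not the one the pumping-lemma construction produces, and pumping y need not keep the string in L(A).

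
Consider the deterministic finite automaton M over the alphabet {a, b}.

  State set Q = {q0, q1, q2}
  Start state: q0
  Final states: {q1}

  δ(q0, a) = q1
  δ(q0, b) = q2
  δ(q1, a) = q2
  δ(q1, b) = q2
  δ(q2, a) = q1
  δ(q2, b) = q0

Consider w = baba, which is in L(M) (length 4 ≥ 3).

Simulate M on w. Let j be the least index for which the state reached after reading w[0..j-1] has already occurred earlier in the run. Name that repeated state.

q2

Run of M on w = b a b a:
  step 0: q0  (start)
  step 1: q2  (read b: q0→q2)
  step 2: q1  (read a: q2→q1)
  step 3: q2  (read b: q1→q2)   ← first repeat (q2 seen earlier)
  step 4: q1  (read a: q2→q1)

The earliest repeat is at step j = 3: M is in q2, which it already visited at step i = 1.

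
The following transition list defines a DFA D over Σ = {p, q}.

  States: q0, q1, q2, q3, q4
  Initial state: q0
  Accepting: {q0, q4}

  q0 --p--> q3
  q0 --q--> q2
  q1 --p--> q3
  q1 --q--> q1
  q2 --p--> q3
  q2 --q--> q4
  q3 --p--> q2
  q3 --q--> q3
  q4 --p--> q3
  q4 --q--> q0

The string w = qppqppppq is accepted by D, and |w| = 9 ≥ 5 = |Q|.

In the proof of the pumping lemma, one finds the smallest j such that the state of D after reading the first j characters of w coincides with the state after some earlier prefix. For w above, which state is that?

Run of D on w = q p p q p p p p q:
  step 0: q0  (start)
  step 1: q2  (read q: q0→q2)
  step 2: q3  (read p: q2→q3)
  step 3: q2  (read p: q3→q2)   ← first repeat (q2 seen earlier)
  step 4: q4  (read q: q2→q4)
  step 5: q3  (read p: q4→q3)
  step 6: q2  (read p: q3→q2)
  step 7: q3  (read p: q2→q3)
  step 8: q2  (read p: q3→q2)
  step 9: q4  (read q: q2→q4)

The earliest repeat is at step j = 3: D is in q2, which it already visited at step i = 1.

q2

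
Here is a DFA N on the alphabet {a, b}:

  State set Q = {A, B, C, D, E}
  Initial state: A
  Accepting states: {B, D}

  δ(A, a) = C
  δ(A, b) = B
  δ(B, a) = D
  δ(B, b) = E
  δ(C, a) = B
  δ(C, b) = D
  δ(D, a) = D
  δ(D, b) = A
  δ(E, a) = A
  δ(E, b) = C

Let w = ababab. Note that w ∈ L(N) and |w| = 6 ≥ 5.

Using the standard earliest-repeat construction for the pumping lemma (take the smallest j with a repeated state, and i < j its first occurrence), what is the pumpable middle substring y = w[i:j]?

Run of N on w = a b a b a b:
  step 0: A  (start)
  step 1: C  (read a: A→C)
  step 2: D  (read b: C→D)
  step 3: D  (read a: D→D)   ← first repeat (D seen earlier)
  step 4: A  (read b: D→A)
  step 5: C  (read a: A→C)
  step 6: D  (read b: C→D)

So i = 2, j = 3, giving x = w[0:2] = ab, y = w[2:3] = a, z = w[3:6] = bab.
Check: |xy| = 3 ≤ 5 and |y| = 1 ≥ 1. Reading y takes N from D back to D, so every xyⁱz is accepted.
Pumping length from the standard proof: p = 5 (the number of states). The repeated state found above gives |xy| = j ≤ 5 and |y| = j − i ≥ 1.

a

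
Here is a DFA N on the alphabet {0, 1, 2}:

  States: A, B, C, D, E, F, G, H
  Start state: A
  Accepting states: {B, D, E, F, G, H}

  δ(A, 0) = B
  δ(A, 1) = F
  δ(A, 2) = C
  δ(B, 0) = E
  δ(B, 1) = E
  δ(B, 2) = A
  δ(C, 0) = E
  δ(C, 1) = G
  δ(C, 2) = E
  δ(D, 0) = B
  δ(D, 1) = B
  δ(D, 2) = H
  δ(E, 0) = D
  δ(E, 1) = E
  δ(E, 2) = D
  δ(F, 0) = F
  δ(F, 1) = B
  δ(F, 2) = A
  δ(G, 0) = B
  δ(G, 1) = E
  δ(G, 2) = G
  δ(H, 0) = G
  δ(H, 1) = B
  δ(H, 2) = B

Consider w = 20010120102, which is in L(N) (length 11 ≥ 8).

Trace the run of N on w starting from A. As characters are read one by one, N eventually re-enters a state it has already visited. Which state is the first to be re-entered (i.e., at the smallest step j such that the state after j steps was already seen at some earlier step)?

Run of N on w = 2 0 0 1 0 1 2 0 1 0 2:
  step 0: A  (start)
  step 1: C  (read 2: A→C)
  step 2: E  (read 0: C→E)
  step 3: D  (read 0: E→D)
  step 4: B  (read 1: D→B)
  step 5: E  (read 0: B→E)   ← first repeat (E seen earlier)
  step 6: E  (read 1: E→E)
  step 7: D  (read 2: E→D)
  step 8: B  (read 0: D→B)
  step 9: E  (read 1: B→E)
  step 10: D  (read 0: E→D)
  step 11: H  (read 2: D→H)

The earliest repeat is at step j = 5: N is in E, which it already visited at step i = 2.
Since N has 8 states, any run of length ≥ 8 visits 8+1 states, so by pigeonhole some state repeats within the first 8 steps — that repeat gives the pumpable loop.

E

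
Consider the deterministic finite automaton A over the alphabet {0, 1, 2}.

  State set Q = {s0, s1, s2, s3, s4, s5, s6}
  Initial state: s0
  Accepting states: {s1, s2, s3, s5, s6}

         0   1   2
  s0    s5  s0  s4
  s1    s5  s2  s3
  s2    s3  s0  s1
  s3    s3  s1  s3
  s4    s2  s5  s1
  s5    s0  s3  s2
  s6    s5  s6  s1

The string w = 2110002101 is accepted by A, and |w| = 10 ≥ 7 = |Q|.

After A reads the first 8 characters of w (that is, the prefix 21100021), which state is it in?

State sequence: s0 -2-> s4 -1-> s5 -1-> s3 -0-> s3 -0-> s3 -0-> s3 -2-> s3 -1-> s1

After reading 8 characters, A is in state s1.
(This kind of state-tracing is the core of the pumping-lemma construction: with 7 states, pigeonhole forces a repeat within the first 7 steps.)

s1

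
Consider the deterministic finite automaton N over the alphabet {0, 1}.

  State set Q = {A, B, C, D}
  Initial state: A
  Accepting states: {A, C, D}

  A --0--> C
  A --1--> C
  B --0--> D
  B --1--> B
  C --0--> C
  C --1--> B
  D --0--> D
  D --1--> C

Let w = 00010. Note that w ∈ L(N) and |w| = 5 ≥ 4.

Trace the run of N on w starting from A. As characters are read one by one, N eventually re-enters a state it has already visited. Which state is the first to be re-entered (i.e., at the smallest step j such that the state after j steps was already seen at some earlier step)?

C

Run of N on w = 0 0 0 1 0:
  step 0: A  (start)
  step 1: C  (read 0: A→C)
  step 2: C  (read 0: C→C)   ← first repeat (C seen earlier)
  step 3: C  (read 0: C→C)
  step 4: B  (read 1: C→B)
  step 5: D  (read 0: B→D)

The earliest repeat is at step j = 2: N is in C, which it already visited at step i = 1.
The DFA has 4 states, so the proof of the pumping lemma guarantees a repeated state among the first 4+1 visited; the segment between the two visits is the pumpable y.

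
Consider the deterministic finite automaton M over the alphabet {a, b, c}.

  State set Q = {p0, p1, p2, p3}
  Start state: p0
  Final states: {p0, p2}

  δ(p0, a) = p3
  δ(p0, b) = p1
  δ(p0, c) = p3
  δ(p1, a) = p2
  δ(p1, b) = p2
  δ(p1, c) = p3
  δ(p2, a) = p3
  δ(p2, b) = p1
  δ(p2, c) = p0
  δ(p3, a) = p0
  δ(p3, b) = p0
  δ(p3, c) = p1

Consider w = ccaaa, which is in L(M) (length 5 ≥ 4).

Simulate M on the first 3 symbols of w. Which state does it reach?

p2

Run of M on the first 3 characters of w = c c a:
  step 0: p0  (start)
  step 1: p3  (read c: p0→p3)
  step 2: p1  (read c: p3→p1)
  step 3: p2  (read a: p1→p2)

After reading 3 characters, M is in state p2.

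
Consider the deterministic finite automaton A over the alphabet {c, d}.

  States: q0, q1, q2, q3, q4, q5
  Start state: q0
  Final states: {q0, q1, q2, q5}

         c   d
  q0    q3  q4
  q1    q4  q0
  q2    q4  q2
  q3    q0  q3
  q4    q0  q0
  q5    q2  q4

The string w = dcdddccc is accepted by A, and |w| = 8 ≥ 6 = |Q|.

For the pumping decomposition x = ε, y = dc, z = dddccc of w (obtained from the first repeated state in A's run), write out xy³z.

dcdcdcdddccc

xy^3z = ε·dc·dc·dc·dddccc = dcdcdcdddccc.
Reading y = dc takes A from q0 back to q0, so after x·y·y·y the machine is still in q0, and z then leads to the accepting state q0. Hence dcdcdcdddccc ∈ L(A).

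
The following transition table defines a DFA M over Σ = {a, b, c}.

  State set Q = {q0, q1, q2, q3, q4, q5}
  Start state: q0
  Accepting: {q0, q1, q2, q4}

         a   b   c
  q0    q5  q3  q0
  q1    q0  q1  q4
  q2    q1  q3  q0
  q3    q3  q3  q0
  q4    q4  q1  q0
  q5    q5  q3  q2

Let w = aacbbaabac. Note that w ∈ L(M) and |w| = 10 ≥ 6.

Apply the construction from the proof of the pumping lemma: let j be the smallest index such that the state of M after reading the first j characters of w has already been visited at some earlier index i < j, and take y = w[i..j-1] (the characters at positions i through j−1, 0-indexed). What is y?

State sequence: q0 -a-> q5 -a-> q5 -c-> q2 -b-> q3 -b-> q3 -a-> q3 -a-> q3 -b-> q3 -a-> q3 -c-> q0
First repeat at step 2: q5 was already visited.

So i = 1, j = 2, giving x = w[0:1] = a, y = w[1:2] = a, z = w[2:10] = cbbaabac.
Check: |xy| = 2 ≤ 6 and |y| = 1 ≥ 1. Reading y takes M from q5 back to q5, so every xyⁱz is accepted.
The DFA has 6 states, so the proof of the pumping lemma guarantees a repeated state among the first 6+1 visited; the segment between the two visits is the pumpable y.

a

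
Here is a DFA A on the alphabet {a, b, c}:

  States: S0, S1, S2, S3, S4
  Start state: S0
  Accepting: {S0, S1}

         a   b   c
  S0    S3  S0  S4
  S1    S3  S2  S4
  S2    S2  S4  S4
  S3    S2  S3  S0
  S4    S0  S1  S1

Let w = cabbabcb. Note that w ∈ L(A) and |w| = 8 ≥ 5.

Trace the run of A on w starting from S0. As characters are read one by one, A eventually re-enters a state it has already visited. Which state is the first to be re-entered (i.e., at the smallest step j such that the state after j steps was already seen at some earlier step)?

Run of A on w = c a b b a b c b:
  step 0: S0  (start)
  step 1: S4  (read c: S0→S4)
  step 2: S0  (read a: S4→S0)   ← first repeat (S0 seen earlier)
  step 3: S0  (read b: S0→S0)
  step 4: S0  (read b: S0→S0)
  step 5: S3  (read a: S0→S3)
  step 6: S3  (read b: S3→S3)
  step 7: S0  (read c: S3→S0)
  step 8: S0  (read b: S0→S0)

The earliest repeat is at step j = 2: A is in S0, which it already visited at step i = 0.
Pumping length from the standard proof: p = 5 (the number of states). The repeated state found above gives |xy| = j ≤ 5 and |y| = j − i ≥ 1.

S0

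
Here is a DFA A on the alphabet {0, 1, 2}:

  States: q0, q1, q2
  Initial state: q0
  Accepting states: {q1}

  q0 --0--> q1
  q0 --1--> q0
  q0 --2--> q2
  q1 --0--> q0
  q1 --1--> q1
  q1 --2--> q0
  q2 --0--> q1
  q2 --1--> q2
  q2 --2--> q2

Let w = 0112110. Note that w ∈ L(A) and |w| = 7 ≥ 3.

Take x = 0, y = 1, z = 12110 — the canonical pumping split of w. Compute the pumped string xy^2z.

xy^2z = 0·1·1·12110 = 01112110.
Reading y = 1 takes A from q1 back to q1, so after x·y·y the machine is still in q1, and z then leads to the accepting state q1. Hence 01112110 ∈ L(A).

01112110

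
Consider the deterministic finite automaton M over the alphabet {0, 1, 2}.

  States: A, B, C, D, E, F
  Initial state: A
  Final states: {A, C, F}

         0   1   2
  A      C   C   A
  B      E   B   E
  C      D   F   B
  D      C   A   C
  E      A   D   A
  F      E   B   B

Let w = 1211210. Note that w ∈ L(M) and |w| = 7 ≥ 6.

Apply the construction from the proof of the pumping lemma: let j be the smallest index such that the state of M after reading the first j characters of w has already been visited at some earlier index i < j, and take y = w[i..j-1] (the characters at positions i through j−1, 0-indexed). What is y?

1

State sequence: A -1-> C -2-> B -1-> B -1-> B -2-> E -1-> D -0-> C
First repeat at step 3: B was already visited.

So i = 2, j = 3, giving x = w[0:2] = 12, y = w[2:3] = 1, z = w[3:7] = 1210.
Check: |xy| = 3 ≤ 6 and |y| = 1 ≥ 1. Reading y takes M from B back to B, so every xyⁱz is accepted.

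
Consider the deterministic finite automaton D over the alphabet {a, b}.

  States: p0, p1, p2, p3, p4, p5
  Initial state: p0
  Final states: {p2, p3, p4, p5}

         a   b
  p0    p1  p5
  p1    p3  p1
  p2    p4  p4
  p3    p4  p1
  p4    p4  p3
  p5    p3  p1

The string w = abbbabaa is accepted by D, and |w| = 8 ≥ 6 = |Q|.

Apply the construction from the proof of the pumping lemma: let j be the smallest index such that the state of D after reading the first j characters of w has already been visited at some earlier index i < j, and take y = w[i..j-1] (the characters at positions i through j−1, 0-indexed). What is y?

b

State sequence: p0 -a-> p1 -b-> p1 -b-> p1 -b-> p1 -a-> p3 -b-> p1 -a-> p3 -a-> p4
First repeat at step 2: p1 was already visited.

So i = 1, j = 2, giving x = w[0:1] = a, y = w[1:2] = b, z = w[2:8] = bbabaa.
Check: |xy| = 2 ≤ 6 and |y| = 1 ≥ 1. Reading y takes D from p1 back to p1, so every xyⁱz is accepted.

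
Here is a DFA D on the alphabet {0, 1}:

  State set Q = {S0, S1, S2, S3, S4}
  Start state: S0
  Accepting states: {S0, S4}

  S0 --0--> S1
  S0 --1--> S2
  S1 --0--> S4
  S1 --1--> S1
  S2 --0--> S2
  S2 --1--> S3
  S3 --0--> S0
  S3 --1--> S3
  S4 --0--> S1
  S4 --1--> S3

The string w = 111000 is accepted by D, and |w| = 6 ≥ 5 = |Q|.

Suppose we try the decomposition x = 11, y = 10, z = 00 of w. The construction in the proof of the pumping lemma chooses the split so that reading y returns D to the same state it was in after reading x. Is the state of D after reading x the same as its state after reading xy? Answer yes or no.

no

Run of D on the first 4 characters of w = 1 1 1 0:
  step 0: S0  (start)
  step 1: S2  (read 1: S0→S2)
  step 2: S3  (read 1: S2→S3)
  step 3: S3  (read 1: S3→S3)
  step 4: S0  (read 0: S3→S0)

After x (step 2): S3. After xy (step 4): S0.
They differ (S3 ≠ S0), so y is not a cycle from the state after x; this split is not the one the pumping-lemma construction produces, and pumping y need not keep the string in L(D).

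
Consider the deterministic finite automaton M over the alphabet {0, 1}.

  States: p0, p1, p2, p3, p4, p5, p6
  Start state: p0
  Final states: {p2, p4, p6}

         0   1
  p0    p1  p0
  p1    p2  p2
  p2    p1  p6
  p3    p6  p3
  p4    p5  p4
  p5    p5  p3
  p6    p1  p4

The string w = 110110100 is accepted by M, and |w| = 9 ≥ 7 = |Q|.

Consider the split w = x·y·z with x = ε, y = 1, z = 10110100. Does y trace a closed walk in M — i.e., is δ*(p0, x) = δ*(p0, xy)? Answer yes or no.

Run of M on the first 1 characters of w = 1:
  step 0: p0  (start)
  step 1: p0  (read 1: p0→p0)

After x (step 0): p0. After xy (step 1): p0.
They match, so y = 1 drives M around a cycle from p0 back to itself; pumping y any number of times keeps M in p0 before reading z, and xyⁱz ∈ L(M) for every i ≥ 0.

yes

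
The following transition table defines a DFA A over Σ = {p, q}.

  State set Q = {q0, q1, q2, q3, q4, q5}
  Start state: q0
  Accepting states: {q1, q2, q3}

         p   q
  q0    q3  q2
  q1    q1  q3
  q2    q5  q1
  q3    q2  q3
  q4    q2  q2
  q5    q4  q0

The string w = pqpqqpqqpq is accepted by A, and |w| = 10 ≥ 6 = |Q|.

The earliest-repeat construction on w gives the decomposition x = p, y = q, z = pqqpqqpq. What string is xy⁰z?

xy⁰z = xz = p·pqqpqqpq = ppqqpqqpq.
Reading y = q takes A from q3 back to q3, so after x the machine is still in q3, and z then leads to the accepting state q1. Hence ppqqpqqpq ∈ L(A).

ppqqpqqpq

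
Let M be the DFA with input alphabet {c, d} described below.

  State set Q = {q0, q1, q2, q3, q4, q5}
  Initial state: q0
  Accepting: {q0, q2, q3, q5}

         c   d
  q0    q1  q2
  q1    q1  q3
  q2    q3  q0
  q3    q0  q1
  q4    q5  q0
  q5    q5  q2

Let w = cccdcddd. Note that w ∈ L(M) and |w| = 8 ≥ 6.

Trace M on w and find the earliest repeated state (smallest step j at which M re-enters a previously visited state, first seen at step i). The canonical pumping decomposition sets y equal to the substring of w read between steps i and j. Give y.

c

Run of M on w = c c c d c d d d:
  step 0: q0  (start)
  step 1: q1  (read c: q0→q1)
  step 2: q1  (read c: q1→q1)   ← first repeat (q1 seen earlier)
  step 3: q1  (read c: q1→q1)
  step 4: q3  (read d: q1→q3)
  step 5: q0  (read c: q3→q0)
  step 6: q2  (read d: q0→q2)
  step 7: q0  (read d: q2→q0)
  step 8: q2  (read d: q0→q2)

So i = 1, j = 2, giving x = w[0:1] = c, y = w[1:2] = c, z = w[2:8] = cdcddd.
Check: |xy| = 2 ≤ 6 and |y| = 1 ≥ 1. Reading y takes M from q1 back to q1, so every xyⁱz is accepted.
With |Q| = 6, pigeonhole forces a state repeat no later than step 6; the substring read between the first and second visits to that state can be pumped.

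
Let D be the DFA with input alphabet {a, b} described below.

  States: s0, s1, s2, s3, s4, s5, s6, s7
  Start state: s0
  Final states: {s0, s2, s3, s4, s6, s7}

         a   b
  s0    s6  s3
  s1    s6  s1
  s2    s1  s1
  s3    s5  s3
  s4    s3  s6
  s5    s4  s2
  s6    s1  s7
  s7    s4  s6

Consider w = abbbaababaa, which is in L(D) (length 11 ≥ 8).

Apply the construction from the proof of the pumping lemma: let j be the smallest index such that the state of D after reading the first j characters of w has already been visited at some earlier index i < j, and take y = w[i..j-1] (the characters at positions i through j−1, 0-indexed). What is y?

bb

Run of D on w = a b b b a a b a b a a:
  step 0: s0  (start)
  step 1: s6  (read a: s0→s6)
  step 2: s7  (read b: s6→s7)
  step 3: s6  (read b: s7→s6)   ← first repeat (s6 seen earlier)
  step 4: s7  (read b: s6→s7)
  step 5: s4  (read a: s7→s4)
  step 6: s3  (read a: s4→s3)
  step 7: s3  (read b: s3→s3)
  step 8: s5  (read a: s3→s5)
  step 9: s2  (read b: s5→s2)
  step 10: s1  (read a: s2→s1)
  step 11: s6  (read a: s1→s6)

So i = 1, j = 3, giving x = w[0:1] = a, y = w[1:3] = bb, z = w[3:11] = baababaa.
Check: |xy| = 3 ≤ 8 and |y| = 2 ≥ 1. Reading y takes D from s6 back to s6, so every xyⁱz is accepted.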